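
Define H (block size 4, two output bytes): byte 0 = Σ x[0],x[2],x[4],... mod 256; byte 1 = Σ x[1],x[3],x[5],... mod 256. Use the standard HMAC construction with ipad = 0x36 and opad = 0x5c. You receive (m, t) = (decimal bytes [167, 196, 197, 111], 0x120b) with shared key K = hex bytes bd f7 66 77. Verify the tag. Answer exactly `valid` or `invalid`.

Key hex bytes bd f7 66 77 is exactly B = 4 bytes: K' = bd f7 66 77.
K' ⊕ ipad = 8b c1 50 41; K' ⊕ opad = e1 ab 3a 2b.
Inner hash: even-index sum = 583 mod 256 = 71; odd-index sum = 565 mod 256 = 53 → 47 35.
Outer hash (recomputed tag): even-index sum = 354 mod 256 = 98; odd-index sum = 267 mod 256 = 11 → 62 0b.
Recomputed tag = 620b; claimed = 120b → mismatch.

invalid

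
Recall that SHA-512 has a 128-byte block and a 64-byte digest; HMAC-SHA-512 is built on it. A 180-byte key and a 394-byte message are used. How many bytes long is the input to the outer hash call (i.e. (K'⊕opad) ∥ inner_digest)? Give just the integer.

Key is 180 > 128 bytes, so it is hashed to 64 bytes then zero-padded to 128: |K'| = 128.
Outer input = (K'⊕opad) ∥ H(inner) → 128 + 64 = 192 bytes.

192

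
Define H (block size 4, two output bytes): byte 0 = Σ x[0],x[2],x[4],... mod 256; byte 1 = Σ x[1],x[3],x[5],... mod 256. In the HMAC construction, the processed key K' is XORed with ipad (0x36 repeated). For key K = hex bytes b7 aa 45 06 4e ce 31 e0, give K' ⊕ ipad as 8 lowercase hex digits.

4d683636

Key hex bytes b7 aa 45 06 4e ce 31 e0 is 8 bytes > B = 4, so hash it first: H(key) = 7b 5e, then zero-pad to 4 bytes: K' = 7b 5e 00 00.
XOR each byte with 0x36: 7b⊕36=4d, 5e⊕36=68, 00⊕36=36, 00⊕36=36.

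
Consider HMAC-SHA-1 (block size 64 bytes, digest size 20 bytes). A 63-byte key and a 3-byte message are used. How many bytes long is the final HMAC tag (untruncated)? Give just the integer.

The tag is one SHA-1 digest: 20 bytes.

20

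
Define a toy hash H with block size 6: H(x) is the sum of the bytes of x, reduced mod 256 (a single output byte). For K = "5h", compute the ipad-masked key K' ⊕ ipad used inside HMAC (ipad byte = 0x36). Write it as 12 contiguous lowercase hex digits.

Key "5h" = 35 68 is 2 bytes ≤ B = 6; zero-pad to 6 bytes: K' = 35 68 00 00 00 00.
XOR each byte with 0x36: 35⊕36=03, 68⊕36=5e, 00⊕36=36, 00⊕36=36, 00⊕36=36, 00⊕36=36.

035e36363636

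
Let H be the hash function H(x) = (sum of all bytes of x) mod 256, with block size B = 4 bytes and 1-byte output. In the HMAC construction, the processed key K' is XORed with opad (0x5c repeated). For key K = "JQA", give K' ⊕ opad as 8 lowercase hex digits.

160d1d5c

Key "JQA" = 4a 51 41 is 3 bytes ≤ B = 4; zero-pad to 4 bytes: K' = 4a 51 41 00.
XOR each byte with 0x5c: 4a⊕5c=16, 51⊕5c=0d, 41⊕5c=1d, 00⊕5c=5c.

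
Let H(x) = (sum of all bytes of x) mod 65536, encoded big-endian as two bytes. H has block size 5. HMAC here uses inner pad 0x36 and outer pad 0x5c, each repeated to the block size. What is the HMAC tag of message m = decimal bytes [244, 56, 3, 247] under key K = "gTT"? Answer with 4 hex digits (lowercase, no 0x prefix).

01ad

Key "gTT" = 67 54 54 is 3 bytes ≤ B = 5; zero-pad to 5 bytes: K' = 67 54 54 00 00.
K' ⊕ ipad = 51 62 62 36 36.  K' ⊕ opad = 3b 08 08 5c 5c.
Inner input = (K'⊕ipad) ∥ m = 51 62 62 36 36 ∥ f4 38 03 f7.
Inner hash: sum = 81+98+98+54+54+244+56+3+247 = 935 → 03 a7.
Outer input = (K'⊕opad) ∥ inner = 3b 08 08 5c 5c ∥ 03 a7.
Outer hash (tag): sum = 59+8+8+92+92+3+167 = 429 → 01 ad.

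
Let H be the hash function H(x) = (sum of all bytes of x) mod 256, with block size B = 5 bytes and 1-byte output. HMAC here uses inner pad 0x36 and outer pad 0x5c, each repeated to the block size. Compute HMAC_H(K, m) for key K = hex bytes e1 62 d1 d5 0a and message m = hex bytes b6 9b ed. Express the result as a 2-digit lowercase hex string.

Key hex bytes e1 62 d1 d5 0a is exactly B = 5 bytes: K' = e1 62 d1 d5 0a.
K' ⊕ ipad = d7 54 e7 e3 3c.  K' ⊕ opad = bd 3e 8d 89 56.
Inner input = (K'⊕ipad) ∥ m = d7 54 e7 e3 3c ∥ b6 9b ed.
Inner hash: sum = 215+84+231+227+60+182+155+237 = 1391; mod 256 = 111 → 6f.
Outer input = (K'⊕opad) ∥ inner = bd 3e 8d 89 56 ∥ 6f.
Outer hash (tag): sum = 189+62+141+137+86+111 = 726; mod 256 = 214 → d6.

d6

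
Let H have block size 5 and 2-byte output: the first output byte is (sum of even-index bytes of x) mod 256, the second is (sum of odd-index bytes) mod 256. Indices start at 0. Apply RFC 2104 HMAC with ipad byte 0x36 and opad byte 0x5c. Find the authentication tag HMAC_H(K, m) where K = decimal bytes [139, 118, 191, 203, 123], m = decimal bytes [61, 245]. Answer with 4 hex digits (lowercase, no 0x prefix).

Key decimal bytes [139, 118, 191, 203, 123] = 8b 76 bf cb 7b is exactly B = 5 bytes: K' = 8b 76 bf cb 7b.
K' ⊕ ipad = bd 40 89 fd 4d.  K' ⊕ opad = d7 2a e3 97 27.
Inner input = (K'⊕ipad) ∥ m = bd 40 89 fd 4d ∥ 3d f5.
Inner hash: even-index sum = 648 mod 256 = 136; odd-index sum = 378 mod 256 = 122 → 88 7a.
Outer input = (K'⊕opad) ∥ inner = d7 2a e3 97 27 ∥ 88 7a.
Outer hash (tag): even-index sum = 603 mod 256 = 91; odd-index sum = 329 mod 256 = 73 → 5b 49.

5b49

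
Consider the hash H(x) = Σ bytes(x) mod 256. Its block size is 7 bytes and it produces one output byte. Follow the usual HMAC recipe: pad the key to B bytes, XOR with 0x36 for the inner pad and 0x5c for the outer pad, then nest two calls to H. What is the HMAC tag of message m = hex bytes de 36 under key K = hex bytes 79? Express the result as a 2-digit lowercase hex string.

Key hex bytes 79 is 1 byte ≤ B = 7; zero-pad to 7 bytes: K' = 79 00 00 00 00 00 00.
K' ⊕ ipad = 4f 36 36 36 36 36 36.  K' ⊕ opad = 25 5c 5c 5c 5c 5c 5c.
Inner input = (K'⊕ipad) ∥ m = 4f 36 36 36 36 36 36 ∥ de 36.
Inner hash: sum = 79+54+54+54+54+54+54+222+54 = 679; mod 256 = 167 → a7.
Outer input = (K'⊕opad) ∥ inner = 25 5c 5c 5c 5c 5c 5c ∥ a7.
Outer hash (tag): sum = 37+92+92+92+92+92+92+167 = 756; mod 256 = 244 → f4.

f4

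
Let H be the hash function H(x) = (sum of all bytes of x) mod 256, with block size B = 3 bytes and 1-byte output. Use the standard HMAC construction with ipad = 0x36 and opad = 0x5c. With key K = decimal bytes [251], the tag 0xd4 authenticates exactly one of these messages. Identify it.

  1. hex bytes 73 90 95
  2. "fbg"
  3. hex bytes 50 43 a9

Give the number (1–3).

Key decimal bytes [251] = fb is 1 byte ≤ B = 3; zero-pad to 3 bytes: K' = fb 00 00.
K' ⊕ ipad = cd 36 36; K' ⊕ opad = a7 5c 5c.
m1: inner = H(cd 36 36 73 90 95) = d1; tag = H(a7 5c 5c d1) = 30
m2: inner = H(cd 36 36 66 62 67) = 68; tag = H(a7 5c 5c 68) = c7
m3: inner = H(cd 36 36 50 43 a9) = 75; tag = H(a7 5c 5c 75) = d4 ← matches

3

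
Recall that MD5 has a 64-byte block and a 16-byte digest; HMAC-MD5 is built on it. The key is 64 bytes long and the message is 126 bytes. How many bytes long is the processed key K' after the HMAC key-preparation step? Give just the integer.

Key is 64 ≤ 64 bytes, zero-padded: |K'| = 64.

64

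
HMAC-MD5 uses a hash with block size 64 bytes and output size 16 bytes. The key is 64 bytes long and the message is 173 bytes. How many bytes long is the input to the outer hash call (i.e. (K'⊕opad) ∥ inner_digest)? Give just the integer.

80

Key is 64 ≤ 64 bytes, zero-padded: |K'| = 64.
Outer input = (K'⊕opad) ∥ H(inner) → 64 + 16 = 80 bytes.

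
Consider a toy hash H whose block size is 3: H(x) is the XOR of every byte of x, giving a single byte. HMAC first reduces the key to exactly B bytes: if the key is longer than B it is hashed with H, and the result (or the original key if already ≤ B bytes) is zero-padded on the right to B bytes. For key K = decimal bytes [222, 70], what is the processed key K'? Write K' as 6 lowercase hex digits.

de4600

Key decimal bytes [222, 70] = de 46 is 2 bytes ≤ B = 3; zero-pad to 3 bytes: K' = de 46 00.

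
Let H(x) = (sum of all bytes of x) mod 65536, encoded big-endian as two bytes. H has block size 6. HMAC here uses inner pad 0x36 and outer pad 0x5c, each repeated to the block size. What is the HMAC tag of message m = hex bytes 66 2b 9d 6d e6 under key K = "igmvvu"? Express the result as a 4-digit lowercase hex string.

Key "igmvvu" = 69 67 6d 76 76 75 is exactly B = 6 bytes: K' = 69 67 6d 76 76 75.
K' ⊕ ipad = 5f 51 5b 40 40 43.  K' ⊕ opad = 35 3b 31 2a 2a 29.
Inner input = (K'⊕ipad) ∥ m = 5f 51 5b 40 40 43 ∥ 66 2b 9d 6d e6.
Inner hash: sum = 95+81+91+64+64+67+102+43+157+109+230 = 1103 → 04 4f.
Outer input = (K'⊕opad) ∥ inner = 35 3b 31 2a 2a 29 ∥ 04 4f.
Outer hash (tag): sum = 53+59+49+42+42+41+4+79 = 369 → 01 71.

0171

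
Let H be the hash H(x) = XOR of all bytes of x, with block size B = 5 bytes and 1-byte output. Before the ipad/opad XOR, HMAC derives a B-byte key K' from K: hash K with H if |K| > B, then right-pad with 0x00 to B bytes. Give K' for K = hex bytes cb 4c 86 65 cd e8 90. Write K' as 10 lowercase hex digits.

d100000000

|K| = 7 > B = 5, so first hash the key.
H(K): XOR cb⊕4c⊕86⊕65⊕cd⊕e8⊕90 = d1.
Zero-pad H(K) = d1 to 5 bytes: K' = d1 00 00 00 00.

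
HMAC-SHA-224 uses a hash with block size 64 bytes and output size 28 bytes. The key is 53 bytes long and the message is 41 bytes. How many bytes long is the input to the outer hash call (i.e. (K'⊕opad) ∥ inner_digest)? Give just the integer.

92

Key is 53 ≤ 64 bytes, zero-padded: |K'| = 64.
Outer input = (K'⊕opad) ∥ H(inner) → 64 + 28 = 92 bytes.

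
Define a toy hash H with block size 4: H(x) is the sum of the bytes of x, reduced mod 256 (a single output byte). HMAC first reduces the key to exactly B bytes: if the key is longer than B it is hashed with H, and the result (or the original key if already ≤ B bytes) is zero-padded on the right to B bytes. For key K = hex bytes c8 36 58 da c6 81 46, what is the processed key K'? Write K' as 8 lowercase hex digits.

|K| = 7 > B = 4, so first hash the key.
H(K): sum = 200+54+88+218+198+129+70 = 957; mod 256 = 189 → bd.
Zero-pad H(K) = bd to 4 bytes: K' = bd 00 00 00.

bd000000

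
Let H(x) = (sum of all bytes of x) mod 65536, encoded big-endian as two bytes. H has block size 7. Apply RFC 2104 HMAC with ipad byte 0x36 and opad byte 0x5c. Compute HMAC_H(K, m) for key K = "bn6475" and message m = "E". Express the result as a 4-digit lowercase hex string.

Key "bn6475" = 62 6e 36 34 37 35 is 6 bytes ≤ B = 7; zero-pad to 7 bytes: K' = 62 6e 36 34 37 35 00.
K' ⊕ ipad = 54 58 00 02 01 03 36.  K' ⊕ opad = 3e 32 6a 68 6b 69 5c.
Inner input = (K'⊕ipad) ∥ m = 54 58 00 02 01 03 36 ∥ 45.
Inner hash: sum = 84+88+0+2+1+3+54+69 = 301 → 01 2d.
Outer input = (K'⊕opad) ∥ inner = 3e 32 6a 68 6b 69 5c ∥ 01 2d.
Outer hash (tag): sum = 62+50+106+104+107+105+92+1+45 = 672 → 02 a0.

02a0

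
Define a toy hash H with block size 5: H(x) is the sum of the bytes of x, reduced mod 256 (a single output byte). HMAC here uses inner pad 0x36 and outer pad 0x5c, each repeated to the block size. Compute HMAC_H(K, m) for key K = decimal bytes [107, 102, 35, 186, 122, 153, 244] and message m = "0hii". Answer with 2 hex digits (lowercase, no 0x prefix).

1e

Key decimal bytes [107, 102, 35, 186, 122, 153, 244] = 6b 66 23 ba 7a 99 f4 is 7 bytes > B = 5, so hash it first: H(key) = b5, then zero-pad to 5 bytes: K' = b5 00 00 00 00.
K' ⊕ ipad = 83 36 36 36 36.  K' ⊕ opad = e9 5c 5c 5c 5c.
Inner input = (K'⊕ipad) ∥ m = 83 36 36 36 36 ∥ 30 68 69 69.
Inner hash: sum = 131+54+54+54+54+48+104+105+105 = 709; mod 256 = 197 → c5.
Outer input = (K'⊕opad) ∥ inner = e9 5c 5c 5c 5c ∥ c5.
Outer hash (tag): sum = 233+92+92+92+92+197 = 798; mod 256 = 30 → 1e.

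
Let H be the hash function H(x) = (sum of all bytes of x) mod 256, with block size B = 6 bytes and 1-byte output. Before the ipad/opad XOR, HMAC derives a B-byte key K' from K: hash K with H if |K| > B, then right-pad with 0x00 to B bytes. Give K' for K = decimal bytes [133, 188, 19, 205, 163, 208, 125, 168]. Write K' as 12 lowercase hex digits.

b90000000000

|K| = 8 > B = 6, so first hash the key.
H(K): sum = 133+188+19+205+163+208+125+168 = 1209; mod 256 = 185 → b9.
Zero-pad H(K) = b9 to 6 bytes: K' = b9 00 00 00 00 00.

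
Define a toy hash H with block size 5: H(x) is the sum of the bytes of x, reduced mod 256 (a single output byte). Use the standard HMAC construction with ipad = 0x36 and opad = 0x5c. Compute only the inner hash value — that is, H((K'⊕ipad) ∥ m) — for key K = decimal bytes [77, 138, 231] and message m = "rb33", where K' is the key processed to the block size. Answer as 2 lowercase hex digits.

Key decimal bytes [77, 138, 231] = 4d 8a e7 is 3 bytes ≤ B = 5; zero-pad to 5 bytes: K' = 4d 8a e7 00 00.
K' ⊕ ipad = 7b bc d1 36 36.
Inner input = 7b bc d1 36 36 ∥ 72 62 33 33.
Inner hash: sum = 123+188+209+54+54+114+98+51+51 = 942; mod 256 = 174 → ae.

ae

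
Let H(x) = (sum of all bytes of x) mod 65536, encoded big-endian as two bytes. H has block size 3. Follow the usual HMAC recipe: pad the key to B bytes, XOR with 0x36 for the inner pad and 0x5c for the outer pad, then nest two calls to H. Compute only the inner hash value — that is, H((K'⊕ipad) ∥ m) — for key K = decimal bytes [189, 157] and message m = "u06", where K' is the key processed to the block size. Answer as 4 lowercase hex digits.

Key decimal bytes [189, 157] = bd 9d is 2 bytes ≤ B = 3; zero-pad to 3 bytes: K' = bd 9d 00.
K' ⊕ ipad = 8b ab 36.
Inner input = 8b ab 36 ∥ 75 30 36.
Inner hash: sum = 139+171+54+117+48+54 = 583 → 02 47.

0247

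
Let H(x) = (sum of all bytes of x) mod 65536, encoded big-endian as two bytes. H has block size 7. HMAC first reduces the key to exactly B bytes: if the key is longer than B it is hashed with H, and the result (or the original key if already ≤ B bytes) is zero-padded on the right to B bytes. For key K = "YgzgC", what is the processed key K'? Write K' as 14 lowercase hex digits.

59677a67430000

Key "YgzgC" = 59 67 7a 67 43 is 5 bytes ≤ B = 7; zero-pad to 7 bytes: K' = 59 67 7a 67 43 00 00.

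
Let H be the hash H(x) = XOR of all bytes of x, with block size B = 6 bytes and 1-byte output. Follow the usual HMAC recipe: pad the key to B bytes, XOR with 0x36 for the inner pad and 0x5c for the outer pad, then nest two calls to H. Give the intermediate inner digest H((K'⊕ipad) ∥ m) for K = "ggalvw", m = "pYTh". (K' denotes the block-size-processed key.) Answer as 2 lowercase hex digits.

Key "ggalvw" = 67 67 61 6c 76 77 is exactly B = 6 bytes: K' = 67 67 61 6c 76 77.
K' ⊕ ipad = 51 51 57 5a 40 41.
Inner input = 51 51 57 5a 40 41 ∥ 70 59 54 68.
Inner hash: XOR 51⊕51⊕57⊕5a⊕40⊕41⊕70⊕59⊕54⊕68 = 19.

19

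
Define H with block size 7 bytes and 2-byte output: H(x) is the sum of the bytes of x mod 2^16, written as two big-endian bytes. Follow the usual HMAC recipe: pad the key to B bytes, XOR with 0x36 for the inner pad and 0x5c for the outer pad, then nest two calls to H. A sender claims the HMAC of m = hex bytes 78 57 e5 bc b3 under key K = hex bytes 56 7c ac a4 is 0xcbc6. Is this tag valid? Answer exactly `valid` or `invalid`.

Key hex bytes 56 7c ac a4 is 4 bytes ≤ B = 7; zero-pad to 7 bytes: K' = 56 7c ac a4 00 00 00.
K' ⊕ ipad = 60 4a 9a 92 36 36 36; K' ⊕ opad = 0a 20 f0 f8 5c 5c 5c.
Inner hash: sum = 96+74+154+146+54+54+54+120+87+229+188+179 = 1435 → 05 9b.
Outer hash (recomputed tag): sum = 10+32+240+248+92+92+92+5+155 = 966 → 03 c6.
Recomputed tag = 03c6; claimed = cbc6 → mismatch.

invalid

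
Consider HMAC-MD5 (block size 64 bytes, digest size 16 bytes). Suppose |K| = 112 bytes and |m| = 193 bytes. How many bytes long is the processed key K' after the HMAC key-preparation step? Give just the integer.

64

Key is 112 > 64 bytes, so it is hashed to 16 bytes then zero-padded to 64: |K'| = 64.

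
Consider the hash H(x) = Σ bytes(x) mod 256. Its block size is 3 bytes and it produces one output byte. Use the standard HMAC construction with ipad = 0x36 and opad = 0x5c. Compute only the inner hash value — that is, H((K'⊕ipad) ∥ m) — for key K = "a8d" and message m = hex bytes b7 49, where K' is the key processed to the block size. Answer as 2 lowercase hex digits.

b7

Key "a8d" = 61 38 64 is exactly B = 3 bytes: K' = 61 38 64.
K' ⊕ ipad = 57 0e 52.
Inner input = 57 0e 52 ∥ b7 49.
Inner hash: sum = 87+14+82+183+73 = 439; mod 256 = 183 → b7.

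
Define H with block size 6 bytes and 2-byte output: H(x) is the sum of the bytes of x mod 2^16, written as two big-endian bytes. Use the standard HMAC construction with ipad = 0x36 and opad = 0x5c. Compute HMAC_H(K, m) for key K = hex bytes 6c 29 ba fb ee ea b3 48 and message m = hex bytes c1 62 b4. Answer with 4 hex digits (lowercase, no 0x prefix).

Key hex bytes 6c 29 ba fb ee ea b3 48 is 8 bytes > B = 6, so hash it first: H(key) = 05 1d, then zero-pad to 6 bytes: K' = 05 1d 00 00 00 00.
K' ⊕ ipad = 33 2b 36 36 36 36.  K' ⊕ opad = 59 41 5c 5c 5c 5c.
Inner input = (K'⊕ipad) ∥ m = 33 2b 36 36 36 36 ∥ c1 62 b4.
Inner hash: sum = 51+43+54+54+54+54+193+98+180 = 781 → 03 0d.
Outer input = (K'⊕opad) ∥ inner = 59 41 5c 5c 5c 5c ∥ 03 0d.
Outer hash (tag): sum = 89+65+92+92+92+92+3+13 = 538 → 02 1a.

021a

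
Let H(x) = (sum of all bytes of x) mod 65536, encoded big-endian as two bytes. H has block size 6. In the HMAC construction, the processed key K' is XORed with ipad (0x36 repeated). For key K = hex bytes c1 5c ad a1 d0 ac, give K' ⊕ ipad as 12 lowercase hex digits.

Key hex bytes c1 5c ad a1 d0 ac is exactly B = 6 bytes: K' = c1 5c ad a1 d0 ac.
XOR each byte with 0x36: c1⊕36=f7, 5c⊕36=6a, ad⊕36=9b, a1⊕36=97, d0⊕36=e6, ac⊕36=9a.

f76a9b97e69a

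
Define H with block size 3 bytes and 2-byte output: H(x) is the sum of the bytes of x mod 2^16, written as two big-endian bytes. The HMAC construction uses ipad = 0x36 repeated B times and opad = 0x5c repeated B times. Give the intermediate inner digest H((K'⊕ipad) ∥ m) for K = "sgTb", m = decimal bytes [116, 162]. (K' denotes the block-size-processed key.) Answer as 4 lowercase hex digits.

Key "sgTb" = 73 67 54 62 is 4 bytes > B = 3, so hash it first: H(key) = 01 90, then zero-pad to 3 bytes: K' = 01 90 00.
K' ⊕ ipad = 37 a6 36.
Inner input = 37 a6 36 ∥ 74 a2.
Inner hash: sum = 55+166+54+116+162 = 553 → 02 29.

0229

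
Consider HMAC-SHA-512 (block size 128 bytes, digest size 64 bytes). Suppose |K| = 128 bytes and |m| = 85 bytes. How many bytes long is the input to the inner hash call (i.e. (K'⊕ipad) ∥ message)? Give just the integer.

Key is 128 ≤ 128 bytes, zero-padded: |K'| = 128.
Inner input = (K'⊕ipad) ∥ m → 128 + 85 = 213 bytes.

213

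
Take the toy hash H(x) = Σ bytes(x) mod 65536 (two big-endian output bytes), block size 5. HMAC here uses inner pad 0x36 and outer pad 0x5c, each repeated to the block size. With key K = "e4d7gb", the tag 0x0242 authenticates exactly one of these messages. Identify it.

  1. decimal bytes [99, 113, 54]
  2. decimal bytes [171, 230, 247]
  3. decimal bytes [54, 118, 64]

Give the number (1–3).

2

Key "e4d7gb" = 65 34 64 37 67 62 is 6 bytes > B = 5, so hash it first: H(key) = 01 fd, then zero-pad to 5 bytes: K' = 01 fd 00 00 00.
K' ⊕ ipad = 37 cb 36 36 36; K' ⊕ opad = 5d a1 5c 5c 5c.
m1: inner = H(37 cb 36 36 36 63 71 36) = 02 ae; tag = H(5d a1 5c 5c 5c 02 ae) = 02c2
m2: inner = H(37 cb 36 36 36 ab e6 f7) = 04 2c; tag = H(5d a1 5c 5c 5c 04 2c) = 0242 ← matches
m3: inner = H(37 cb 36 36 36 36 76 40) = 02 90; tag = H(5d a1 5c 5c 5c 02 90) = 02a4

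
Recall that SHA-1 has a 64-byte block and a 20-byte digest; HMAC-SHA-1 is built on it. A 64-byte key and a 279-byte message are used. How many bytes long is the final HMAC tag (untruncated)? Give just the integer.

20

The tag is one SHA-1 digest: 20 bytes.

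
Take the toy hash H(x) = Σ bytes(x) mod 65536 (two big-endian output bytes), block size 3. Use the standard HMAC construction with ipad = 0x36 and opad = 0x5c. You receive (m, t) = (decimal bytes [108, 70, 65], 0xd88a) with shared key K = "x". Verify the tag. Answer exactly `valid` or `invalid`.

Key "x" = 78 is 1 byte ≤ B = 3; zero-pad to 3 bytes: K' = 78 00 00.
K' ⊕ ipad = 4e 36 36; K' ⊕ opad = 24 5c 5c.
Inner hash: sum = 78+54+54+108+70+65 = 429 → 01 ad.
Outer hash (recomputed tag): sum = 36+92+92+1+173 = 394 → 01 8a.
Recomputed tag = 018a; claimed = d88a → mismatch.

invalid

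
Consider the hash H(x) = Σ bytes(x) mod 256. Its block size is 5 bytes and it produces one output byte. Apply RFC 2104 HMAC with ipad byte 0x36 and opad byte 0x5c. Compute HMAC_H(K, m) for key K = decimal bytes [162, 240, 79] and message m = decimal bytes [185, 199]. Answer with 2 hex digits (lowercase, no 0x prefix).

34

Key decimal bytes [162, 240, 79] = a2 f0 4f is 3 bytes ≤ B = 5; zero-pad to 5 bytes: K' = a2 f0 4f 00 00.
K' ⊕ ipad = 94 c6 79 36 36.  K' ⊕ opad = fe ac 13 5c 5c.
Inner input = (K'⊕ipad) ∥ m = 94 c6 79 36 36 ∥ b9 c7.
Inner hash: sum = 148+198+121+54+54+185+199 = 959; mod 256 = 191 → bf.
Outer input = (K'⊕opad) ∥ inner = fe ac 13 5c 5c ∥ bf.
Outer hash (tag): sum = 254+172+19+92+92+191 = 820; mod 256 = 52 → 34.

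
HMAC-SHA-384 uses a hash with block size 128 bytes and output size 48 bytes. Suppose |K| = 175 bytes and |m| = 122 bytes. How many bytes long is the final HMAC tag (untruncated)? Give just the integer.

The tag is one SHA-384 digest: 48 bytes.

48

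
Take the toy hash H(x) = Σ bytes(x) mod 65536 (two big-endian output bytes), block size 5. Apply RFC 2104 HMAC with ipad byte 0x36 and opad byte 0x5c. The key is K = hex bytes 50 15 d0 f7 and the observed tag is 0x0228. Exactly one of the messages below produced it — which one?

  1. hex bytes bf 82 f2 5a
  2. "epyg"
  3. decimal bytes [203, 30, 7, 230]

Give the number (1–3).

3

Key hex bytes 50 15 d0 f7 is 4 bytes ≤ B = 5; zero-pad to 5 bytes: K' = 50 15 d0 f7 00.
K' ⊕ ipad = 66 23 e6 c1 36; K' ⊕ opad = 0c 49 8c ab 5c.
m1: inner = H(66 23 e6 c1 36 bf 82 f2 5a) = 04 f3; tag = H(0c 49 8c ab 5c 04 f3) = 02df
m2: inner = H(66 23 e6 c1 36 65 70 79 67) = 04 1b; tag = H(0c 49 8c ab 5c 04 1b) = 0207
m3: inner = H(66 23 e6 c1 36 cb 1e 07 e6) = 04 3c; tag = H(0c 49 8c ab 5c 04 3c) = 0228 ← matches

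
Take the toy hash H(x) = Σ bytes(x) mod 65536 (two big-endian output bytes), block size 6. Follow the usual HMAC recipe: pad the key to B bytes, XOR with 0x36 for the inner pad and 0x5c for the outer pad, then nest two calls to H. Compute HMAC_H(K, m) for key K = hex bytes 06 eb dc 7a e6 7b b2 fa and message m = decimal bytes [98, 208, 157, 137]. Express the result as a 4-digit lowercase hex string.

Key hex bytes 06 eb dc 7a e6 7b b2 fa is 8 bytes > B = 6, so hash it first: H(key) = 05 54, then zero-pad to 6 bytes: K' = 05 54 00 00 00 00.
K' ⊕ ipad = 33 62 36 36 36 36.  K' ⊕ opad = 59 08 5c 5c 5c 5c.
Inner input = (K'⊕ipad) ∥ m = 33 62 36 36 36 36 ∥ 62 d0 9d 89.
Inner hash: sum = 51+98+54+54+54+54+98+208+157+137 = 965 → 03 c5.
Outer input = (K'⊕opad) ∥ inner = 59 08 5c 5c 5c 5c ∥ 03 c5.
Outer hash (tag): sum = 89+8+92+92+92+92+3+197 = 665 → 02 99.

0299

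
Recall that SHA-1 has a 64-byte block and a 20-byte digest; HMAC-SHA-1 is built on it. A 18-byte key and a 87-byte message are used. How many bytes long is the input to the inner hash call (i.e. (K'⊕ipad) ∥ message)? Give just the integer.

Key is 18 ≤ 64 bytes, zero-padded: |K'| = 64.
Inner input = (K'⊕ipad) ∥ m → 64 + 87 = 151 bytes.

151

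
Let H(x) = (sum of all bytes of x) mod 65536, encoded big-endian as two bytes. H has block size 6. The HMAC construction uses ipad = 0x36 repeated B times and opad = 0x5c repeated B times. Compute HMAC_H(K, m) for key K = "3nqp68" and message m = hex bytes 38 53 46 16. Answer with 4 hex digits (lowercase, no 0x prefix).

02a8

Key "3nqp68" = 33 6e 71 70 36 38 is exactly B = 6 bytes: K' = 33 6e 71 70 36 38.
K' ⊕ ipad = 05 58 47 46 00 0e.  K' ⊕ opad = 6f 32 2d 2c 6a 64.
Inner input = (K'⊕ipad) ∥ m = 05 58 47 46 00 0e ∥ 38 53 46 16.
Inner hash: sum = 5+88+71+70+0+14+56+83+70+22 = 479 → 01 df.
Outer input = (K'⊕opad) ∥ inner = 6f 32 2d 2c 6a 64 ∥ 01 df.
Outer hash (tag): sum = 111+50+45+44+106+100+1+223 = 680 → 02 a8.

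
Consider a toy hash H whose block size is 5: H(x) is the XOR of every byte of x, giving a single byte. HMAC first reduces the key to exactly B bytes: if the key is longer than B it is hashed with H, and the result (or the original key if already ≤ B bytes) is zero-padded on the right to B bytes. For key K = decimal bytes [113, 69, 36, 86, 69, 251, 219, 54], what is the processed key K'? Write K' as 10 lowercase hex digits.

|K| = 8 > B = 5, so first hash the key.
H(K): XOR 71⊕45⊕24⊕56⊕45⊕fb⊕db⊕36 = 15.
Zero-pad H(K) = 15 to 5 bytes: K' = 15 00 00 00 00.

1500000000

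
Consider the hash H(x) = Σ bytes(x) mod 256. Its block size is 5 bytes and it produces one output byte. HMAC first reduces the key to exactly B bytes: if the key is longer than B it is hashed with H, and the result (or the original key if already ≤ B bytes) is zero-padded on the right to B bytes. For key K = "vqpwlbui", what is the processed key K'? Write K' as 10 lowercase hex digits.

|K| = 8 > B = 5, so first hash the key.
H(K): sum = 118+113+112+119+108+98+117+105 = 890; mod 256 = 122 → 7a.
Zero-pad H(K) = 7a to 5 bytes: K' = 7a 00 00 00 00.

7a00000000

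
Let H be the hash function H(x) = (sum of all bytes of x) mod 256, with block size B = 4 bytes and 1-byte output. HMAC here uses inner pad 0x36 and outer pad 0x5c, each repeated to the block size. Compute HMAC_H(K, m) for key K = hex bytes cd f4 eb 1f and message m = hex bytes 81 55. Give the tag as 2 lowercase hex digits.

cc

Key hex bytes cd f4 eb 1f is exactly B = 4 bytes: K' = cd f4 eb 1f.
K' ⊕ ipad = fb c2 dd 29.  K' ⊕ opad = 91 a8 b7 43.
Inner input = (K'⊕ipad) ∥ m = fb c2 dd 29 ∥ 81 55.
Inner hash: sum = 251+194+221+41+129+85 = 921; mod 256 = 153 → 99.
Outer input = (K'⊕opad) ∥ inner = 91 a8 b7 43 ∥ 99.
Outer hash (tag): sum = 145+168+183+67+153 = 716; mod 256 = 204 → cc.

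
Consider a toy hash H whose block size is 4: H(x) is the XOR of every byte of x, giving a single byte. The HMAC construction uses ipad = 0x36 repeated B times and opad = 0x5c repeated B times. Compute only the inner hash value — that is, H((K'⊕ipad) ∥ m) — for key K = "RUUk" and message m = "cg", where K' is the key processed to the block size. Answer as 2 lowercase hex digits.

Key "RUUk" = 52 55 55 6b is exactly B = 4 bytes: K' = 52 55 55 6b.
K' ⊕ ipad = 64 63 63 5d.
Inner input = 64 63 63 5d ∥ 63 67.
Inner hash: XOR 64⊕63⊕63⊕5d⊕63⊕67 = 3d.

3d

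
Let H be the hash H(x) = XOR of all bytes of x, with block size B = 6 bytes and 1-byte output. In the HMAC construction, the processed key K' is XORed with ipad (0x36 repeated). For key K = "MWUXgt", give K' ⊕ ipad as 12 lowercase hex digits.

7b61636e5142

Key "MWUXgt" = 4d 57 55 58 67 74 is exactly B = 6 bytes: K' = 4d 57 55 58 67 74.
XOR each byte with 0x36: 4d⊕36=7b, 57⊕36=61, 55⊕36=63, 58⊕36=6e, 67⊕36=51, 74⊕36=42.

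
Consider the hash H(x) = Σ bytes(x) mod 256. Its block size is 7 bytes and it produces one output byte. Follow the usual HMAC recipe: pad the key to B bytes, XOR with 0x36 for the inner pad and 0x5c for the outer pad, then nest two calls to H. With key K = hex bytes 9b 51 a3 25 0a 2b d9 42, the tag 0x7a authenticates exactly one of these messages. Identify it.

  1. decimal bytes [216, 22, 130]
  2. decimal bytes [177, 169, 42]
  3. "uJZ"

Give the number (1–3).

2

Key hex bytes 9b 51 a3 25 0a 2b d9 42 is 8 bytes > B = 7, so hash it first: H(key) = 04, then zero-pad to 7 bytes: K' = 04 00 00 00 00 00 00.
K' ⊕ ipad = 32 36 36 36 36 36 36; K' ⊕ opad = 58 5c 5c 5c 5c 5c 5c.
m1: inner = H(32 36 36 36 36 36 36 d8 16 82) = e6; tag = H(58 5c 5c 5c 5c 5c 5c e6) = 66
m2: inner = H(32 36 36 36 36 36 36 b1 a9 2a) = fa; tag = H(58 5c 5c 5c 5c 5c 5c fa) = 7a ← matches
m3: inner = H(32 36 36 36 36 36 36 75 4a 5a) = 8f; tag = H(58 5c 5c 5c 5c 5c 5c 8f) = 0f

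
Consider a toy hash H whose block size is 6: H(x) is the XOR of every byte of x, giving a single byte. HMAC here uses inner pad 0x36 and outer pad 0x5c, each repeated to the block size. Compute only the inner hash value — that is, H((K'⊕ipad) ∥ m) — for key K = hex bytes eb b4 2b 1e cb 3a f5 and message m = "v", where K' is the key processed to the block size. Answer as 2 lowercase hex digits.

Key hex bytes eb b4 2b 1e cb 3a f5 is 7 bytes > B = 6, so hash it first: H(key) = 6e, then zero-pad to 6 bytes: K' = 6e 00 00 00 00 00.
K' ⊕ ipad = 58 36 36 36 36 36.
Inner input = 58 36 36 36 36 36 ∥ 76.
Inner hash: XOR 58⊕36⊕36⊕36⊕36⊕36⊕76 = 18.

18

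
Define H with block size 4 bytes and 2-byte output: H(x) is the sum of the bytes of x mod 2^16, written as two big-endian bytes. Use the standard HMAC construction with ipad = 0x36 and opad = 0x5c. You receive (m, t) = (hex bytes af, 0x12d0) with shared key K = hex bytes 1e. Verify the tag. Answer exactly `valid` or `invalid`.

invalid

Key hex bytes 1e is 1 byte ≤ B = 4; zero-pad to 4 bytes: K' = 1e 00 00 00.
K' ⊕ ipad = 28 36 36 36; K' ⊕ opad = 42 5c 5c 5c.
Inner hash: sum = 40+54+54+54+175 = 377 → 01 79.
Outer hash (recomputed tag): sum = 66+92+92+92+1+121 = 464 → 01 d0.
Recomputed tag = 01d0; claimed = 12d0 → mismatch.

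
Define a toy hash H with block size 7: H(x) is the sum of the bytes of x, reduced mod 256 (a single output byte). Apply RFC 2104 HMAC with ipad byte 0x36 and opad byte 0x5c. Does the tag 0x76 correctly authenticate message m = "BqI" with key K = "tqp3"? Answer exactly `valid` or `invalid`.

valid

Key "tqp3" = 74 71 70 33 is 4 bytes ≤ B = 7; zero-pad to 7 bytes: K' = 74 71 70 33 00 00 00.
K' ⊕ ipad = 42 47 46 05 36 36 36; K' ⊕ opad = 28 2d 2c 6f 5c 5c 5c.
Inner hash: sum = 66+71+70+5+54+54+54+66+113+73 = 626; mod 256 = 114 → 72.
Outer hash (recomputed tag): sum = 40+45+44+111+92+92+92+114 = 630; mod 256 = 118 → 76.
Recomputed tag = 76; claimed = 76 → match.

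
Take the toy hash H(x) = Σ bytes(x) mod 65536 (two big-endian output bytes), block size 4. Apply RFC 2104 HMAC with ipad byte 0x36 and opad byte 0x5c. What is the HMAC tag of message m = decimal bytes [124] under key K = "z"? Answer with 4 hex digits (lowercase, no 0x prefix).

Key "z" = 7a is 1 byte ≤ B = 4; zero-pad to 4 bytes: K' = 7a 00 00 00.
K' ⊕ ipad = 4c 36 36 36.  K' ⊕ opad = 26 5c 5c 5c.
Inner input = (K'⊕ipad) ∥ m = 4c 36 36 36 ∥ 7c.
Inner hash: sum = 76+54+54+54+124 = 362 → 01 6a.
Outer input = (K'⊕opad) ∥ inner = 26 5c 5c 5c ∥ 01 6a.
Outer hash (tag): sum = 38+92+92+92+1+106 = 421 → 01 a5.

01a5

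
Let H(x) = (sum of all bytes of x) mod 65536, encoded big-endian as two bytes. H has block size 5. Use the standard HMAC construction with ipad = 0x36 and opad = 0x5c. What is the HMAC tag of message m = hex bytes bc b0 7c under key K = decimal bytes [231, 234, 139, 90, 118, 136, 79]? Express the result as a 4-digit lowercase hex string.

Key decimal bytes [231, 234, 139, 90, 118, 136, 79] = e7 ea 8b 5a 76 88 4f is 7 bytes > B = 5, so hash it first: H(key) = 04 03, then zero-pad to 5 bytes: K' = 04 03 00 00 00.
K' ⊕ ipad = 32 35 36 36 36.  K' ⊕ opad = 58 5f 5c 5c 5c.
Inner input = (K'⊕ipad) ∥ m = 32 35 36 36 36 ∥ bc b0 7c.
Inner hash: sum = 50+53+54+54+54+188+176+124 = 753 → 02 f1.
Outer input = (K'⊕opad) ∥ inner = 58 5f 5c 5c 5c ∥ 02 f1.
Outer hash (tag): sum = 88+95+92+92+92+2+241 = 702 → 02 be.

02be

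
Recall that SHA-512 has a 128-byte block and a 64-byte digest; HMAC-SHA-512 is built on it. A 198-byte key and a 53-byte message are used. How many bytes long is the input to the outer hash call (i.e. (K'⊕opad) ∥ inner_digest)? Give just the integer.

192

Key is 198 > 128 bytes, so it is hashed to 64 bytes then zero-padded to 128: |K'| = 128.
Outer input = (K'⊕opad) ∥ H(inner) → 128 + 64 = 192 bytes.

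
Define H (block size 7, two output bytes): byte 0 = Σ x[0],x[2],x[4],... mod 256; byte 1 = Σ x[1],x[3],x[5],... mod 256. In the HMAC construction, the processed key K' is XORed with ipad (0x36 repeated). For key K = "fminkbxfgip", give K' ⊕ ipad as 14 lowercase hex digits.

Key "fminkbxfgip" = 66 6d 69 6e 6b 62 78 66 67 69 70 is 11 bytes > B = 7, so hash it first: H(key) = 89 0c, then zero-pad to 7 bytes: K' = 89 0c 00 00 00 00 00.
XOR each byte with 0x36: 89⊕36=bf, 0c⊕36=3a, 00⊕36=36, 00⊕36=36, 00⊕36=36, 00⊕36=36, 00⊕36=36.

bf3a3636363636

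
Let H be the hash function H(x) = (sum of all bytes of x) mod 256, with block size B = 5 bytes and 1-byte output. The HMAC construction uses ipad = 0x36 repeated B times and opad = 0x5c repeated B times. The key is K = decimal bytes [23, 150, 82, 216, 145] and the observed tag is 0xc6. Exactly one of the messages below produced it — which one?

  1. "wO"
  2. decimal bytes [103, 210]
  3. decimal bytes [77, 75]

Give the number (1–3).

Key decimal bytes [23, 150, 82, 216, 145] = 17 96 52 d8 91 is exactly B = 5 bytes: K' = 17 96 52 d8 91.
K' ⊕ ipad = 21 a0 64 ee a7; K' ⊕ opad = 4b ca 0e 84 cd.
m1: inner = H(21 a0 64 ee a7 77 4f) = 80; tag = H(4b ca 0e 84 cd 80) = f4
m2: inner = H(21 a0 64 ee a7 67 d2) = f3; tag = H(4b ca 0e 84 cd f3) = 67
m3: inner = H(21 a0 64 ee a7 4d 4b) = 52; tag = H(4b ca 0e 84 cd 52) = c6 ← matches

3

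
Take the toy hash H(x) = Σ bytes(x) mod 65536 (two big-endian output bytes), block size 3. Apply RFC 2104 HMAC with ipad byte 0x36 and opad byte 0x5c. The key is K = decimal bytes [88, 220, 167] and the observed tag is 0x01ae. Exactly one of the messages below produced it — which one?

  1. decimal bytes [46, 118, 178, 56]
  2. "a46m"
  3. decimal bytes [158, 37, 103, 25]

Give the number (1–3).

Key decimal bytes [88, 220, 167] = 58 dc a7 is exactly B = 3 bytes: K' = 58 dc a7.
K' ⊕ ipad = 6e ea 91; K' ⊕ opad = 04 80 fb.
m1: inner = H(6e ea 91 2e 76 b2 38) = 03 77; tag = H(04 80 fb 03 77) = 01f9
m2: inner = H(6e ea 91 61 34 36 6d) = 03 21; tag = H(04 80 fb 03 21) = 01a3
m3: inner = H(6e ea 91 9e 25 67 19) = 03 2c; tag = H(04 80 fb 03 2c) = 01ae ← matches

3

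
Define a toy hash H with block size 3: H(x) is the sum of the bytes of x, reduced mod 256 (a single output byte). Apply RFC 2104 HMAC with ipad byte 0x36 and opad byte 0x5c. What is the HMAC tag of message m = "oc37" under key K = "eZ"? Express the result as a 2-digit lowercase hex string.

cc

Key "eZ" = 65 5a is 2 bytes ≤ B = 3; zero-pad to 3 bytes: K' = 65 5a 00.
K' ⊕ ipad = 53 6c 36.  K' ⊕ opad = 39 06 5c.
Inner input = (K'⊕ipad) ∥ m = 53 6c 36 ∥ 6f 63 33 37.
Inner hash: sum = 83+108+54+111+99+51+55 = 561; mod 256 = 49 → 31.
Outer input = (K'⊕opad) ∥ inner = 39 06 5c ∥ 31.
Outer hash (tag): sum = 57+6+92+49 = 204 → cc.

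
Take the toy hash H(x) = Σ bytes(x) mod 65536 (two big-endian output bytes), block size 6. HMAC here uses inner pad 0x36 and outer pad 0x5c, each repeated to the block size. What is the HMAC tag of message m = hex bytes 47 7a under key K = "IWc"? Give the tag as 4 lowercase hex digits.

Key "IWc" = 49 57 63 is 3 bytes ≤ B = 6; zero-pad to 6 bytes: K' = 49 57 63 00 00 00.
K' ⊕ ipad = 7f 61 55 36 36 36.  K' ⊕ opad = 15 0b 3f 5c 5c 5c.
Inner input = (K'⊕ipad) ∥ m = 7f 61 55 36 36 36 ∥ 47 7a.
Inner hash: sum = 127+97+85+54+54+54+71+122 = 664 → 02 98.
Outer input = (K'⊕opad) ∥ inner = 15 0b 3f 5c 5c 5c ∥ 02 98.
Outer hash (tag): sum = 21+11+63+92+92+92+2+152 = 525 → 02 0d.

020d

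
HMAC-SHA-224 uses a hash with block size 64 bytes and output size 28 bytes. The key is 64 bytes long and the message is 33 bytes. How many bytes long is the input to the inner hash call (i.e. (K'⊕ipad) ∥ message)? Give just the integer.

Key is 64 ≤ 64 bytes, zero-padded: |K'| = 64.
Inner input = (K'⊕ipad) ∥ m → 64 + 33 = 97 bytes.

97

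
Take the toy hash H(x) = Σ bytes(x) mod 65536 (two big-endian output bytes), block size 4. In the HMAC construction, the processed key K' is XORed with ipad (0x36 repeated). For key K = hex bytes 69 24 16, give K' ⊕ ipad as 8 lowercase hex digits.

5f122036

Key hex bytes 69 24 16 is 3 bytes ≤ B = 4; zero-pad to 4 bytes: K' = 69 24 16 00.
XOR each byte with 0x36: 69⊕36=5f, 24⊕36=12, 16⊕36=20, 00⊕36=36.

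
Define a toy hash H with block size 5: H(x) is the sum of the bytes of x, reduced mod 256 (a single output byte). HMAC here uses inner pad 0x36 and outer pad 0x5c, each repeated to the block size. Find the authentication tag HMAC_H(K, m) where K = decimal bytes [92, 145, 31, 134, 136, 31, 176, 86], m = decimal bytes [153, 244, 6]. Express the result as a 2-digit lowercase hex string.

Key decimal bytes [92, 145, 31, 134, 136, 31, 176, 86] = 5c 91 1f 86 88 1f b0 56 is 8 bytes > B = 5, so hash it first: H(key) = 3f, then zero-pad to 5 bytes: K' = 3f 00 00 00 00.
K' ⊕ ipad = 09 36 36 36 36.  K' ⊕ opad = 63 5c 5c 5c 5c.
Inner input = (K'⊕ipad) ∥ m = 09 36 36 36 36 ∥ 99 f4 06.
Inner hash: sum = 9+54+54+54+54+153+244+6 = 628; mod 256 = 116 → 74.
Outer input = (K'⊕opad) ∥ inner = 63 5c 5c 5c 5c ∥ 74.
Outer hash (tag): sum = 99+92+92+92+92+116 = 583; mod 256 = 71 → 47.

47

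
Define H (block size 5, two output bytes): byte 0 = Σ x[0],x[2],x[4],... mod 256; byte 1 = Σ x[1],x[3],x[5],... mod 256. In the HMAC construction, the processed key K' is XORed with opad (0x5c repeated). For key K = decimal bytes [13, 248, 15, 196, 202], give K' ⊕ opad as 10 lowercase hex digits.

51a4539896

Key decimal bytes [13, 248, 15, 196, 202] = 0d f8 0f c4 ca is exactly B = 5 bytes: K' = 0d f8 0f c4 ca.
XOR each byte with 0x5c: 0d⊕5c=51, f8⊕5c=a4, 0f⊕5c=53, c4⊕5c=98, ca⊕5c=96.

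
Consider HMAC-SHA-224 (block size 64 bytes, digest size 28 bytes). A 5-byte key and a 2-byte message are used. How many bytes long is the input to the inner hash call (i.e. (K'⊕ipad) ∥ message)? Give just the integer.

Key is 5 ≤ 64 bytes, zero-padded: |K'| = 64.
Inner input = (K'⊕ipad) ∥ m → 64 + 2 = 66 bytes.

66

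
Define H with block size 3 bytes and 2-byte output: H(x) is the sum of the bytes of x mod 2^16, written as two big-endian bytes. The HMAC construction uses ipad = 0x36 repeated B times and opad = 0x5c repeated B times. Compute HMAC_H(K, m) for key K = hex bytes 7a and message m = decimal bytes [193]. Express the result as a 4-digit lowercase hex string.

0158

Key hex bytes 7a is 1 byte ≤ B = 3; zero-pad to 3 bytes: K' = 7a 00 00.
K' ⊕ ipad = 4c 36 36.  K' ⊕ opad = 26 5c 5c.
Inner input = (K'⊕ipad) ∥ m = 4c 36 36 ∥ c1.
Inner hash: sum = 76+54+54+193 = 377 → 01 79.
Outer input = (K'⊕opad) ∥ inner = 26 5c 5c ∥ 01 79.
Outer hash (tag): sum = 38+92+92+1+121 = 344 → 01 58.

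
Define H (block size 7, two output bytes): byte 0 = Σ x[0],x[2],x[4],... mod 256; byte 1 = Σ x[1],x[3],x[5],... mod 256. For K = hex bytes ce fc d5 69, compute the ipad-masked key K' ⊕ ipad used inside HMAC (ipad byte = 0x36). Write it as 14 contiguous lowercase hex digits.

f8cae35f363636

Key hex bytes ce fc d5 69 is 4 bytes ≤ B = 7; zero-pad to 7 bytes: K' = ce fc d5 69 00 00 00.
XOR each byte with 0x36: ce⊕36=f8, fc⊕36=ca, d5⊕36=e3, 69⊕36=5f, 00⊕36=36, 00⊕36=36, 00⊕36=36.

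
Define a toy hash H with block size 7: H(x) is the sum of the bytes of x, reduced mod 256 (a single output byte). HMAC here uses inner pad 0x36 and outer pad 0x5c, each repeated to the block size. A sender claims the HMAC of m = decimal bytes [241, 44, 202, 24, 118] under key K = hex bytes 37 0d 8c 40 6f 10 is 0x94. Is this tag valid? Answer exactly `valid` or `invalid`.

invalid

Key hex bytes 37 0d 8c 40 6f 10 is 6 bytes ≤ B = 7; zero-pad to 7 bytes: K' = 37 0d 8c 40 6f 10 00.
K' ⊕ ipad = 01 3b ba 76 59 26 36; K' ⊕ opad = 6b 51 d0 1c 33 4c 5c.
Inner hash: sum = 1+59+186+118+89+38+54+241+44+202+24+118 = 1174; mod 256 = 150 → 96.
Outer hash (recomputed tag): sum = 107+81+208+28+51+76+92+150 = 793; mod 256 = 25 → 19.
Recomputed tag = 19; claimed = 94 → mismatch.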